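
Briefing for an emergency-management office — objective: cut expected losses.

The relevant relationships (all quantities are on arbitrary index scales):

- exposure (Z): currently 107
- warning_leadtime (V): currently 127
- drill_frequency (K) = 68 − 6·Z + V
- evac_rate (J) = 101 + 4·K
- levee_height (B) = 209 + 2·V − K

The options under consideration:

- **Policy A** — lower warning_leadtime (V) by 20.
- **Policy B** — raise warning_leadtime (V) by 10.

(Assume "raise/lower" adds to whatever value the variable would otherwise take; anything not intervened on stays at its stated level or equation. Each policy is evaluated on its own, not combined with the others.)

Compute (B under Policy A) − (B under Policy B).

Policy A (V − 20):
  Z = 107
  V = 127 − 20 = 107
  K = 68 − 6·107 + 107 = -467
  B = 209 + 2·107 − (-467) = 890
Policy B (V + 10):
  Z = 107
  V = 127 + 10 = 137
  K = 68 − 6·107 + 137 = -437
  B = 209 + 2·137 − (-437) = 920
B: 890 − 920 = -30

-30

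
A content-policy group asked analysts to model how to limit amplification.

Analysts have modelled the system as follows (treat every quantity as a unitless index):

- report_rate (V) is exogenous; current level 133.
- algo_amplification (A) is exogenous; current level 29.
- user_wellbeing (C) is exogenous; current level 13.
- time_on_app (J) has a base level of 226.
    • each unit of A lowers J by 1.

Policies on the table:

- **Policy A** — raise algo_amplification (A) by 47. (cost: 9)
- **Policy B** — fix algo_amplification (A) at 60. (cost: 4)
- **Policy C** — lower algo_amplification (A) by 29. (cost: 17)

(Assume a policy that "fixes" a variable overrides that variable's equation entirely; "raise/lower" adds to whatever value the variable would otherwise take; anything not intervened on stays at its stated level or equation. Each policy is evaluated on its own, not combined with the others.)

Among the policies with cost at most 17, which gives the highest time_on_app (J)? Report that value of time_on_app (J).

226

Policy A (A + 47):
  A = 29 + 47 = 76
  J = 226 − 76 = 150
Policy B (A := 60):
  A = 60
  J = 226 − 60 = 166
Policy C (A − 29):
  A = 29 − 29 = 0
  J = 226 − 0 = 226
Comparing — Policy A: J=150, Policy B: J=166, Policy C: J=226. Highest is 226 (Policy C).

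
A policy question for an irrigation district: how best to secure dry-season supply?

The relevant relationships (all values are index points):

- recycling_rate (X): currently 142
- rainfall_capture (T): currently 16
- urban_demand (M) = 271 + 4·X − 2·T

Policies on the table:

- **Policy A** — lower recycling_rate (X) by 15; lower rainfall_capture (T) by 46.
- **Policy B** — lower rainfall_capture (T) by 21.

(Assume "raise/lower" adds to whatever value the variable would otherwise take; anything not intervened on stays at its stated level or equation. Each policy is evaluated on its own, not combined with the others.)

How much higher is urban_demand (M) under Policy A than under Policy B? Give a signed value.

-10

Policy A (X − 15, T − 46):
  X = 142 − 15 = 127
  T = 16 − 46 = -30
  M = 271 + 4·127 − 2·(-30) = 839
Policy B (T − 21):
  X = 142
  T = 16 − 21 = -5
  M = 271 + 4·142 − 2·(-5) = 849
M: 839 − 849 = -10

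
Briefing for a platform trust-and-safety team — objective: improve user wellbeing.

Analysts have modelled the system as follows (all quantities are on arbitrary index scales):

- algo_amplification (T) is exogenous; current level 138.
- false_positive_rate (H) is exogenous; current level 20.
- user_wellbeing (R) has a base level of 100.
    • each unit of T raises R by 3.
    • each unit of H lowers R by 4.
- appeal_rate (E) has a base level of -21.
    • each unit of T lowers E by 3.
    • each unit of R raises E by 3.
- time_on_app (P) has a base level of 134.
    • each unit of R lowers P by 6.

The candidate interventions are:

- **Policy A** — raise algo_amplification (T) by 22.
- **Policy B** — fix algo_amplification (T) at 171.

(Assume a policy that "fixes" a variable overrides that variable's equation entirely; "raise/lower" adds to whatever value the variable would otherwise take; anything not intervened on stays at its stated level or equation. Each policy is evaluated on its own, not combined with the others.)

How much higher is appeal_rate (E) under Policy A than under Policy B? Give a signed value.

Policy A (T + 22):
  T = 138 + 22 = 160
  H = 20
  R = 100 + 3·160 − 4·20 = 500
  E = -21 − 3·160 + 3·500 = 999
Policy B (T := 171):
  T = 171
  H = 20
  R = 100 + 3·171 − 4·20 = 533
  E = -21 − 3·171 + 3·533 = 1065
E: 999 − 1065 = -66

-66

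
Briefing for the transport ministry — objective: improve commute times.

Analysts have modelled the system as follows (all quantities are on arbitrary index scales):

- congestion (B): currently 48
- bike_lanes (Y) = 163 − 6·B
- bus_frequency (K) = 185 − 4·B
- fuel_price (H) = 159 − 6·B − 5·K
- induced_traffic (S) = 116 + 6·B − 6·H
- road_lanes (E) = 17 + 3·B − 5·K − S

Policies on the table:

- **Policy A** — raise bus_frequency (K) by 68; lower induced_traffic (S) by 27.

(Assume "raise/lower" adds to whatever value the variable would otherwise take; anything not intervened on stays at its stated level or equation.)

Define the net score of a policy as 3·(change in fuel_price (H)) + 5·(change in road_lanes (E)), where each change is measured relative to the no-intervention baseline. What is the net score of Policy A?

-12785

Baseline:
  B = 48
  K = 185 − 4·48 = -7
  H = 159 − 6·48 − 5·(-7) = -94
  S = 116 + 6·48 − 6·(-94) = 968
  E = 17 + 3·48 − 5·(-7) − 968 = -772
Policy A (K + 68, S − 27):
  B = 48
  K = 185 − 4·48 (+68 from intervention) = 61
  H = 159 − 6·48 − 5·61 = -434
  S = 116 + 6·48 − 6·(-434) (−27 from intervention) = 2981
  E = 17 + 3·48 − 5·61 − 2981 = -3125
ΔH = -434 − (-94) = -340; ΔE = -3125 − (-772) = -2353
Score = 3·(-340) + 5·(-2353) = -12785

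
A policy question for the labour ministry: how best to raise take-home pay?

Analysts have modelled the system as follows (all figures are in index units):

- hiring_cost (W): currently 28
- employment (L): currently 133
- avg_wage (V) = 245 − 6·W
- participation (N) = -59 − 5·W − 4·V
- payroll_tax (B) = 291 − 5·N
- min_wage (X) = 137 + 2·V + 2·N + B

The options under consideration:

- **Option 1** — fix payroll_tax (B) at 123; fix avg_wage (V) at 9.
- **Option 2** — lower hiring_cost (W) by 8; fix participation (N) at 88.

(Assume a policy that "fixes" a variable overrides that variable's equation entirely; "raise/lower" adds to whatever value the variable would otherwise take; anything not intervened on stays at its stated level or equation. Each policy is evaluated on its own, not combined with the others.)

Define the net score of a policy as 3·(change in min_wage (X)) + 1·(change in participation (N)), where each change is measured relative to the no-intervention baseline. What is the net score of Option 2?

-4472

Baseline:
  W = 28
  V = 245 − 6·28 = 77
  N = -59 − 5·28 − 4·77 = -507
  B = 291 − 5·(-507) = 2826
  X = 137 + 2·77 + 2·(-507) + 2826 = 2103
Option 2 (W − 8, N := 88):
  W = 28 − 8 = 20
  V = 245 − 6·20 = 125
  N = 88
  B = 291 − 5·88 = -149
  X = 137 + 2·125 + 2·88 + (-149) = 414
ΔX = 414 − 2103 = -1689; ΔN = 88 − (-507) = 595
Score = 3·(-1689) + 1·595 = -4472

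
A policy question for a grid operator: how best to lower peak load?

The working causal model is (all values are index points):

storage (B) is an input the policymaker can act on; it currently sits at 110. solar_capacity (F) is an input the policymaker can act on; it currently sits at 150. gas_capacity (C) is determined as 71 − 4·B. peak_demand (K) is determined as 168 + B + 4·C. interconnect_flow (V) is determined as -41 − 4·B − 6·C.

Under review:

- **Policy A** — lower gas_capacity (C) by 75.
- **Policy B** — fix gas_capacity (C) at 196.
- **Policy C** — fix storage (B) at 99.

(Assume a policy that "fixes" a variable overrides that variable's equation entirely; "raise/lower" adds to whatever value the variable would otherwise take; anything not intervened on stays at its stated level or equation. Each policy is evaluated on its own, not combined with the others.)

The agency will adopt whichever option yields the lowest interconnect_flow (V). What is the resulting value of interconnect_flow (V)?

Policy A (C − 75):
  B = 110
  C = 71 − 4·110 (−75 from intervention) = -444
  V = -41 − 4·110 − 6·(-444) = 2183
Policy B (C := 196):
  B = 110
  C = 196
  V = -41 − 4·110 − 6·196 = -1657
Policy C (B := 99):
  B = 99
  C = 71 − 4·99 = -325
  V = -41 − 4·99 − 6·(-325) = 1513
Comparing — Policy A: V=2183, Policy B: V=-1657, Policy C: V=1513. Lowest is -1657 (Policy B).

-1657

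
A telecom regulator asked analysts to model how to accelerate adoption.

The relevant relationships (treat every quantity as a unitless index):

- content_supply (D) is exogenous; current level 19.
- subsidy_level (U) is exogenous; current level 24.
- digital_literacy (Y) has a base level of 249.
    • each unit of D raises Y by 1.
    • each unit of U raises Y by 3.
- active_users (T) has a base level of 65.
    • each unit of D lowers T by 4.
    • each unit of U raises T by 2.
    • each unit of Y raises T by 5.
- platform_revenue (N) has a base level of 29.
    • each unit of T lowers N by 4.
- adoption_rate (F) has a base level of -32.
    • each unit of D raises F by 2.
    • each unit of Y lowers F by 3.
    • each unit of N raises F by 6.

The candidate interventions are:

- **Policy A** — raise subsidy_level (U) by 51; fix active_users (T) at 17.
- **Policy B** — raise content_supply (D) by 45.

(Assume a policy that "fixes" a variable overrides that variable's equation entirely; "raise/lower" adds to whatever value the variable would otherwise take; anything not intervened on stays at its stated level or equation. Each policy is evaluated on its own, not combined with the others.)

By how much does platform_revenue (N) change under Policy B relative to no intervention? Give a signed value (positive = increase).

Baseline:
  D = 19
  U = 24
  Y = 249 + 19 + 3·24 = 340
  T = 65 − 4·19 + 2·24 + 5·340 = 1737
  N = 29 − 4·1737 = -6919
Policy B (D + 45):
  D = 19 + 45 = 64
  U = 24
  Y = 249 + 64 + 3·24 = 385
  T = 65 − 4·64 + 2·24 + 5·385 = 1782
  N = 29 − 4·1782 = -7099
Change in N: -7099 − (-6919) = -180

-180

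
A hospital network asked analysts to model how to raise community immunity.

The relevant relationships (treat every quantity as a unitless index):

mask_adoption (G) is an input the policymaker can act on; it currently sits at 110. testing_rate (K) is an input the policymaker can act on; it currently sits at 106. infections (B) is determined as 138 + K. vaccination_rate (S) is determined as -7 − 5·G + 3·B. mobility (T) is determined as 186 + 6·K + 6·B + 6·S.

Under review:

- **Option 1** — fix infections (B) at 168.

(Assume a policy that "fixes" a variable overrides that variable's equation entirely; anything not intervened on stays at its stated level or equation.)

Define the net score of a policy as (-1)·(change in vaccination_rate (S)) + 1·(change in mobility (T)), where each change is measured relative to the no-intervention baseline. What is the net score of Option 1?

Baseline:
  G = 110
  K = 106
  B = 138 + 106 = 244
  S = -7 − 5·110 + 3·244 = 175
  T = 186 + 6·106 + 6·244 + 6·175 = 3336
Option 1 (B := 168):
  G = 110
  K = 106
  B = 168
  S = -7 − 5·110 + 3·168 = -53
  T = 186 + 6·106 + 6·168 + 6·(-53) = 1512
ΔS = -53 − 175 = -228; ΔT = 1512 − 3336 = -1824
Score = (-1)·(-228) + 1·(-1824) = -1596

-1596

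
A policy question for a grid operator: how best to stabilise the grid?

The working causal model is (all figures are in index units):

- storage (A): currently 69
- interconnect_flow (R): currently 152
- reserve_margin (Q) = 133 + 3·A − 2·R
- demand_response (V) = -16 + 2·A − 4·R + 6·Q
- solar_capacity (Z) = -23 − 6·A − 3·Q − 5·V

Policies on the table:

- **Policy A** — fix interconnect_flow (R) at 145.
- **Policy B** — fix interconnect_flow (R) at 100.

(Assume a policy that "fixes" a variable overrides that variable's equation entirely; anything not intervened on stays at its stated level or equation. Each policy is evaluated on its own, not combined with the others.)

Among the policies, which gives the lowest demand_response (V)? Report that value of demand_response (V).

-158

Policy A (R := 145):
  A = 69
  R = 145
  Q = 133 + 3·69 − 2·145 = 50
  V = -16 + 2·69 − 4·145 + 6·50 = -158
Policy B (R := 100):
  A = 69
  R = 100
  Q = 133 + 3·69 − 2·100 = 140
  V = -16 + 2·69 − 4·100 + 6·140 = 562
Comparing — Policy A: V=-158, Policy B: V=562. Lowest is -158 (Policy A).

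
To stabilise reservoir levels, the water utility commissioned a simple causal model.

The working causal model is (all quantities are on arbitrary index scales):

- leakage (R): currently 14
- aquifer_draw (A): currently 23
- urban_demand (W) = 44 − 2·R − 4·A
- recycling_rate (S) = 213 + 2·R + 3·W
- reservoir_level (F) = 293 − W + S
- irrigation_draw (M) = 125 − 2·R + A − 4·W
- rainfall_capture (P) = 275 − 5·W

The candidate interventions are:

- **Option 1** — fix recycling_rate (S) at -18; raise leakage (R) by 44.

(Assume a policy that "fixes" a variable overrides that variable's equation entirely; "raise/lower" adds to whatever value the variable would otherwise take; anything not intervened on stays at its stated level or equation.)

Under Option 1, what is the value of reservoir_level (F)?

Option 1 (S := -18, R + 44):
  R = 14 + 44 = 58
  A = 23
  W = 44 − 2·58 − 4·23 = -164
  S = -18
  F = 293 − (-164) + (-18) = 439

439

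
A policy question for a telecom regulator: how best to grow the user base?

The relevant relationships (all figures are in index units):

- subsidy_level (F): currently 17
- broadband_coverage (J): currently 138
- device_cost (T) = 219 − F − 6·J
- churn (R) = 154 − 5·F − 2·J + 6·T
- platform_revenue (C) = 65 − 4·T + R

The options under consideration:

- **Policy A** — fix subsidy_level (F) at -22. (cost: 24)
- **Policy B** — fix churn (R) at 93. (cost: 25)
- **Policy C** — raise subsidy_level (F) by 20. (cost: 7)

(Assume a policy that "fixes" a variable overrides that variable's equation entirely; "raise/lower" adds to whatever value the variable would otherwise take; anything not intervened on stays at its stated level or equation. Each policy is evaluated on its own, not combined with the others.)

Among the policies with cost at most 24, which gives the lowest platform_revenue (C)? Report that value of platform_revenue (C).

Policy A (F := -22):
  F = -22
  J = 138
  T = 219 − (-22) − 6·138 = -587
  R = 154 − 5·(-22) − 2·138 + 6·(-587) = -3534
  C = 65 − 4·(-587) + (-3534) = -1121
Policy C (F + 20):
  F = 17 + 20 = 37
  J = 138
  T = 219 − 37 − 6·138 = -646
  R = 154 − 5·37 − 2·138 + 6·(-646) = -4183
  C = 65 − 4·(-646) + (-4183) = -1534
Comparing — Policy A: C=-1121, Policy C: C=-1534. Lowest is -1534 (Policy C).

-1534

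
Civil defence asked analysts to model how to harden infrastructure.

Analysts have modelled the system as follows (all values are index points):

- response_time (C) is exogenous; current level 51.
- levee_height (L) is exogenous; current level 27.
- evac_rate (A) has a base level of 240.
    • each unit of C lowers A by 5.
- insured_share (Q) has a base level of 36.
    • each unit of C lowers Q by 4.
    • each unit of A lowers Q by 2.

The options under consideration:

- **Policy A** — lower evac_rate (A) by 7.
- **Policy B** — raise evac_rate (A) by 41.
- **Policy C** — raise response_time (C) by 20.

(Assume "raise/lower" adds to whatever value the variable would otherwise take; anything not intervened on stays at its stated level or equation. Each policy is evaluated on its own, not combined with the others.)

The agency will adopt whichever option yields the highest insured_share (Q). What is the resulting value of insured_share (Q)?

-18

Policy A (A − 7):
  C = 51
  A = 240 − 5·51 (−7 from intervention) = -22
  Q = 36 − 4·51 − 2·(-22) = -124
Policy B (A + 41):
  C = 51
  A = 240 − 5·51 (+41 from intervention) = 26
  Q = 36 − 4·51 − 2·26 = -220
Policy C (C + 20):
  C = 51 + 20 = 71
  A = 240 − 5·71 = -115
  Q = 36 − 4·71 − 2·(-115) = -18
Comparing — Policy A: Q=-124, Policy B: Q=-220, Policy C: Q=-18. Highest is -18 (Policy C).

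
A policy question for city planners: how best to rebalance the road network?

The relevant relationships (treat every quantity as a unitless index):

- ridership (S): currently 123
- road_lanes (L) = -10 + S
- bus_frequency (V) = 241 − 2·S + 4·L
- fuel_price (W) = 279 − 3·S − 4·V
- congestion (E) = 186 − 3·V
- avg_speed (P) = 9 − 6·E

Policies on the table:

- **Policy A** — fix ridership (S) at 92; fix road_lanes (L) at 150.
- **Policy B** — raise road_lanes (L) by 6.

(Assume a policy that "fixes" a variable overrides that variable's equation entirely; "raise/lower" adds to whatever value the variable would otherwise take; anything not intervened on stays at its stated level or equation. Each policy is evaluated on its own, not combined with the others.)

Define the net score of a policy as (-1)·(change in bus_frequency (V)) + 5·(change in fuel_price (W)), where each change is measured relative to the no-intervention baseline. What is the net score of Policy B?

Baseline:
  S = 123
  L = -10 + 123 = 113
  V = 241 − 2·123 + 4·113 = 447
  W = 279 − 3·123 − 4·447 = -1878
Policy B (L + 6):
  S = 123
  L = -10 + 123 (+6 from intervention) = 119
  V = 241 − 2·123 + 4·119 = 471
  W = 279 − 3·123 − 4·471 = -1974
ΔV = 471 − 447 = 24; ΔW = -1974 − (-1878) = -96
Score = (-1)·24 + 5·(-96) = -504

-504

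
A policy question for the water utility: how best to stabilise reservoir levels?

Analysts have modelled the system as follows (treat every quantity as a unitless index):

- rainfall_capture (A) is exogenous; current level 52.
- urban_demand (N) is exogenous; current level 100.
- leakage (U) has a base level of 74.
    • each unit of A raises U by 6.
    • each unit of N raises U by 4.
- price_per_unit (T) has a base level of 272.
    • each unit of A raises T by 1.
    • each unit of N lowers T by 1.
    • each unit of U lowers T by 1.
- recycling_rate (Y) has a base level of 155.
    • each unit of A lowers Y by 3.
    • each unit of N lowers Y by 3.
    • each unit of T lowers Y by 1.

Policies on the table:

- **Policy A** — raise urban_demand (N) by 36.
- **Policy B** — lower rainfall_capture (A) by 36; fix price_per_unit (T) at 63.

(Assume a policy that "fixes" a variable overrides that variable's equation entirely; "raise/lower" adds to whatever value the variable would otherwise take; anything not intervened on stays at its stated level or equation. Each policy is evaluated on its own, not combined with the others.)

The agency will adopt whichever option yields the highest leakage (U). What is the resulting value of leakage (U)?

930

Policy A (N + 36):
  A = 52
  N = 100 + 36 = 136
  U = 74 + 6·52 + 4·136 = 930
Policy B (A − 36, T := 63):
  A = 52 − 36 = 16
  N = 100
  U = 74 + 6·16 + 4·100 = 570
Comparing — Policy A: U=930, Policy B: U=570. Highest is 930 (Policy A).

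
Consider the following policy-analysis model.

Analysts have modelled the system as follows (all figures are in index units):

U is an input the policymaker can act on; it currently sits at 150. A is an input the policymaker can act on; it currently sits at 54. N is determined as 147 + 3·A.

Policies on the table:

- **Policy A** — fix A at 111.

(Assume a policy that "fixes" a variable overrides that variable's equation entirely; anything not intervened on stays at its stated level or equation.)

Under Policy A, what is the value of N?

Policy A (A := 111):
  A = 111
  N = 147 + 3·111 = 480

480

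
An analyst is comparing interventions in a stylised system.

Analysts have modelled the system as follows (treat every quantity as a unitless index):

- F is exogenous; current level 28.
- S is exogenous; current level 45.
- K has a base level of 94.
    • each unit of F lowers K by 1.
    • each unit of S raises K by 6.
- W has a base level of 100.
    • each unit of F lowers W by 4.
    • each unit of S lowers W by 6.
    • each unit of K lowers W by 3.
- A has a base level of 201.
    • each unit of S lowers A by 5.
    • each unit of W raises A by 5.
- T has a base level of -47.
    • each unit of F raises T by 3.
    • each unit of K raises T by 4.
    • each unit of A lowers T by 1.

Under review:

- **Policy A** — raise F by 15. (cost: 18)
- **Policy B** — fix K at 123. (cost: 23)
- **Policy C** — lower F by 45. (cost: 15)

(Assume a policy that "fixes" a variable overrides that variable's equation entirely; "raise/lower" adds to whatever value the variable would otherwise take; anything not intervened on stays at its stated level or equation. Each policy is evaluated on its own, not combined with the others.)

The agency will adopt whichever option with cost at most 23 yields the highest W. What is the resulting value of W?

Policy A (F + 15):
  F = 28 + 15 = 43
  S = 45
  K = 94 − 43 + 6·45 = 321
  W = 100 − 4·43 − 6·45 − 3·321 = -1305
Policy B (K := 123):
  F = 28
  S = 45
  K = 123
  W = 100 − 4·28 − 6·45 − 3·123 = -651
Policy C (F − 45):
  F = 28 − 45 = -17
  S = 45
  K = 94 − (-17) + 6·45 = 381
  W = 100 − 4·(-17) − 6·45 − 3·381 = -1245
Comparing — Policy A: W=-1305, Policy B: W=-651, Policy C: W=-1245. Highest is -651 (Policy B).

-651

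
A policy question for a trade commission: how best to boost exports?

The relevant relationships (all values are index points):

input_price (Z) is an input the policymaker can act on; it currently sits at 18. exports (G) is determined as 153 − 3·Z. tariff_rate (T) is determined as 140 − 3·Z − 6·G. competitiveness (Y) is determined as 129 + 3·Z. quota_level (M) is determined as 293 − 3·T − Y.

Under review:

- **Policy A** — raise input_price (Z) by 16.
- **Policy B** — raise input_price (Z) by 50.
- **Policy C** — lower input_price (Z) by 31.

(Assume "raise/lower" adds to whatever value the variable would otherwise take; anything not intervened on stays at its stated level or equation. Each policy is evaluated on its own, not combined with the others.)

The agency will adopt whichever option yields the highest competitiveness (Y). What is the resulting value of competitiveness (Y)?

Policy A (Z + 16):
  Z = 18 + 16 = 34
  Y = 129 + 3·34 = 231
Policy B (Z + 50):
  Z = 18 + 50 = 68
  Y = 129 + 3·68 = 333
Policy C (Z − 31):
  Z = 18 − 31 = -13
  Y = 129 + 3·(-13) = 90
Comparing — Policy A: Y=231, Policy B: Y=333, Policy C: Y=90. Highest is 333 (Policy B).

333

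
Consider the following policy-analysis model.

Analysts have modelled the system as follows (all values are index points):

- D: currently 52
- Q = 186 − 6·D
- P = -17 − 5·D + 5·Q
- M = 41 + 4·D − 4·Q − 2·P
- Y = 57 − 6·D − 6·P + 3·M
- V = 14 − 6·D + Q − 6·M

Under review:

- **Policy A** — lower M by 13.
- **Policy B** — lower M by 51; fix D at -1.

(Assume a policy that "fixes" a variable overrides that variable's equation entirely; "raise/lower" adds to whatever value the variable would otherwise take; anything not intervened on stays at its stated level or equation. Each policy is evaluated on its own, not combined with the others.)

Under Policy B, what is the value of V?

16280

Policy B (M − 51, D := -1):
  D = -1
  Q = 186 − 6·(-1) = 192
  P = -17 − 5·(-1) + 5·192 = 948
  M = 41 + 4·(-1) − 4·192 − 2·948 (−51 from intervention) = -2678
  V = 14 − 6·(-1) + 192 − 6·(-2678) = 16280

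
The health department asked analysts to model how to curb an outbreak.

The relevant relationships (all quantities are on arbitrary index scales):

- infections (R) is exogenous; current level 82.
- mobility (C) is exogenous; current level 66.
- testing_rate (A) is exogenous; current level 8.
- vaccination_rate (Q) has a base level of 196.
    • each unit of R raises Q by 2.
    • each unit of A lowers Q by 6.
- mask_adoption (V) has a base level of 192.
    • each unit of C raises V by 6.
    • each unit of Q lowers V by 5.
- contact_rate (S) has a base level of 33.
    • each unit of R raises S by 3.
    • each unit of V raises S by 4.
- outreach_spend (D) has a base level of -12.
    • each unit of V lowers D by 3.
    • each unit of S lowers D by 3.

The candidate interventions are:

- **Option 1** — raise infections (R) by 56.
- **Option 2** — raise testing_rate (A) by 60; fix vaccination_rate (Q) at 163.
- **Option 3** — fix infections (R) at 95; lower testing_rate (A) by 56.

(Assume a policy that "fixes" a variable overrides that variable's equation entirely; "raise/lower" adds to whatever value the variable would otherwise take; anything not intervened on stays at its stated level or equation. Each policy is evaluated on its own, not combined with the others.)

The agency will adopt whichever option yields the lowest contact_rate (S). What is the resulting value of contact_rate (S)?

-10810

Option 1 (R + 56):
  R = 82 + 56 = 138
  C = 66
  A = 8
  Q = 196 + 2·138 − 6·8 = 424
  V = 192 + 6·66 − 5·424 = -1532
  S = 33 + 3·138 + 4·(-1532) = -5681
Option 2 (A + 60, Q := 163):
  R = 82
  C = 66
  A = 8 + 60 = 68
  Q = 163
  V = 192 + 6·66 − 5·163 = -227
  S = 33 + 3·82 + 4·(-227) = -629
Option 3 (R := 95, A − 56):
  R = 95
  C = 66
  A = 8 − 56 = -48
  Q = 196 + 2·95 − 6·(-48) = 674
  V = 192 + 6·66 − 5·674 = -2782
  S = 33 + 3·95 + 4·(-2782) = -10810
Comparing — Option 1: S=-5681, Option 2: S=-629, Option 3: S=-10810. Lowest is -10810 (Option 3).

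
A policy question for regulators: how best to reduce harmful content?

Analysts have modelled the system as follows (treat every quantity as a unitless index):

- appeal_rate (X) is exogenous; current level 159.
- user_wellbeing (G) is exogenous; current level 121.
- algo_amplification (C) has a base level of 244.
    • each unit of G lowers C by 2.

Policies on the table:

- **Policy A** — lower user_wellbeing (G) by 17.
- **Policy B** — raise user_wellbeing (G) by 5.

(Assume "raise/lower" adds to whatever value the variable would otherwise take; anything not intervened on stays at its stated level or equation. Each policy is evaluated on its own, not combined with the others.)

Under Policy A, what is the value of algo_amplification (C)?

36

Policy A (G − 17):
  G = 121 − 17 = 104
  C = 244 − 2·104 = 36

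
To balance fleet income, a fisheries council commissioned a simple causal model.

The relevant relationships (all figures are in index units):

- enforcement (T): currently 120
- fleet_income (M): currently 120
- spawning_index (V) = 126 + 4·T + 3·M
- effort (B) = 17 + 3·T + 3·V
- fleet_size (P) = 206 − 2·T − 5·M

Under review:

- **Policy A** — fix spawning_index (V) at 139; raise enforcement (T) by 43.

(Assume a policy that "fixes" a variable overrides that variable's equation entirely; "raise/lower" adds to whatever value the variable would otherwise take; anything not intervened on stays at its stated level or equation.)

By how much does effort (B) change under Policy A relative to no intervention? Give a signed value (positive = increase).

Baseline:
  T = 120
  M = 120
  V = 126 + 4·120 + 3·120 = 966
  B = 17 + 3·120 + 3·966 = 3275
Policy A (V := 139, T + 43):
  T = 120 + 43 = 163
  M = 120
  V = 139
  B = 17 + 3·163 + 3·139 = 923
Change in B: 923 − 3275 = -2352

-2352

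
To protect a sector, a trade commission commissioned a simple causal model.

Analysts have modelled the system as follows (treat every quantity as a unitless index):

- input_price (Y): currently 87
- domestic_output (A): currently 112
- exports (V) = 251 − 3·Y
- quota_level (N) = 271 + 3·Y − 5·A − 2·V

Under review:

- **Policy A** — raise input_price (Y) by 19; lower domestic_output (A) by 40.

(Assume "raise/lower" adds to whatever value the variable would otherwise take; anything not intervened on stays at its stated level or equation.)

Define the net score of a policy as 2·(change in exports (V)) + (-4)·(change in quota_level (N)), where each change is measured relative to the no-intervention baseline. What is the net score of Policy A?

-1598

Baseline:
  Y = 87
  A = 112
  V = 251 − 3·87 = -10
  N = 271 + 3·87 − 5·112 − 2·(-10) = -8
Policy A (Y + 19, A − 40):
  Y = 87 + 19 = 106
  A = 112 − 40 = 72
  V = 251 − 3·106 = -67
  N = 271 + 3·106 − 5·72 − 2·(-67) = 363
ΔV = -67 − (-10) = -57; ΔN = 363 − (-8) = 371
Score = 2·(-57) + (-4)·371 = -1598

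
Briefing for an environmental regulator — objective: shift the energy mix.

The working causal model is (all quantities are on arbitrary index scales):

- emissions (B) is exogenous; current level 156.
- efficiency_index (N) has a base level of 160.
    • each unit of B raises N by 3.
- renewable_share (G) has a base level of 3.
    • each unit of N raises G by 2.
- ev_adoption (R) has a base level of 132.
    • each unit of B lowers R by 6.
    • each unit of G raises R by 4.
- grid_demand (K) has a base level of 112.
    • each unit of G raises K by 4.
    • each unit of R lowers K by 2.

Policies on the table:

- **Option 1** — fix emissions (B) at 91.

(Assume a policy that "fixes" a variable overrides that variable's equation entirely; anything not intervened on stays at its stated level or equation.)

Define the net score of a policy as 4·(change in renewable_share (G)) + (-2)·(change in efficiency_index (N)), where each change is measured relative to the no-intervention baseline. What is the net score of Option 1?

Baseline:
  B = 156
  N = 160 + 3·156 = 628
  G = 3 + 2·628 = 1259
Option 1 (B := 91):
  B = 91
  N = 160 + 3·91 = 433
  G = 3 + 2·433 = 869
ΔG = 869 − 1259 = -390; ΔN = 433 − 628 = -195
Score = 4·(-390) + (-2)·(-195) = -1170

-1170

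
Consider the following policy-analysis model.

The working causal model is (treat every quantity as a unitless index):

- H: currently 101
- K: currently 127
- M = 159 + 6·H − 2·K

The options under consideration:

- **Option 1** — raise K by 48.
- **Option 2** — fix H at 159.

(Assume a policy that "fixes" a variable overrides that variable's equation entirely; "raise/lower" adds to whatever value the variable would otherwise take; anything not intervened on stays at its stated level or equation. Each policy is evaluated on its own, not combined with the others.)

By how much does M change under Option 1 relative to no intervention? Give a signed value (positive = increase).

Baseline:
  H = 101
  K = 127
  M = 159 + 6·101 − 2·127 = 511
Option 1 (K + 48):
  H = 101
  K = 127 + 48 = 175
  M = 159 + 6·101 − 2·175 = 415
Change in M: 415 − 511 = -96

-96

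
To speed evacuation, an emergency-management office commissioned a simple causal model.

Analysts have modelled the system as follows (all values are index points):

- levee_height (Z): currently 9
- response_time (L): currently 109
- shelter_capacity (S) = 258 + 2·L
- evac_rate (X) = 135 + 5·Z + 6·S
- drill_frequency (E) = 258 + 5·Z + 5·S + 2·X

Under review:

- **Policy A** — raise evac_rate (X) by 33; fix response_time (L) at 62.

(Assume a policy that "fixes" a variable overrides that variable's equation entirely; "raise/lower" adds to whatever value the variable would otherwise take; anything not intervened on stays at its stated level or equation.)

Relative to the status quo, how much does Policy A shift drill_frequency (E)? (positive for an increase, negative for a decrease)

-1532

Baseline:
  Z = 9
  L = 109
  S = 258 + 2·109 = 476
  X = 135 + 5·9 + 6·476 = 3036
  E = 258 + 5·9 + 5·476 + 2·3036 = 8755
Policy A (X + 33, L := 62):
  Z = 9
  L = 62
  S = 258 + 2·62 = 382
  X = 135 + 5·9 + 6·382 (+33 from intervention) = 2505
  E = 258 + 5·9 + 5·382 + 2·2505 = 7223
Change in E: 7223 − 8755 = -1532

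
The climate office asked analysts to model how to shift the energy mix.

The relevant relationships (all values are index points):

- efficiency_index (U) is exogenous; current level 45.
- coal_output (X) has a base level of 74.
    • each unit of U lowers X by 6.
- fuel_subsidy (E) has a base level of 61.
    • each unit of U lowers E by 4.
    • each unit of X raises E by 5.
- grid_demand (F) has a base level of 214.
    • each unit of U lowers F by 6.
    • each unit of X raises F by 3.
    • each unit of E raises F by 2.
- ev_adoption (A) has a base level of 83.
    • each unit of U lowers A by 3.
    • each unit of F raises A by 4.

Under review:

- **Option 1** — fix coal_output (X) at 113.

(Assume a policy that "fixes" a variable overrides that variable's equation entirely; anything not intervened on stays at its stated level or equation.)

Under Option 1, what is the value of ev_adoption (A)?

Option 1 (X := 113):
  U = 45
  X = 113
  E = 61 − 4·45 + 5·113 = 446
  F = 214 − 6·45 + 3·113 + 2·446 = 1175
  A = 83 − 3·45 + 4·1175 = 4648

4648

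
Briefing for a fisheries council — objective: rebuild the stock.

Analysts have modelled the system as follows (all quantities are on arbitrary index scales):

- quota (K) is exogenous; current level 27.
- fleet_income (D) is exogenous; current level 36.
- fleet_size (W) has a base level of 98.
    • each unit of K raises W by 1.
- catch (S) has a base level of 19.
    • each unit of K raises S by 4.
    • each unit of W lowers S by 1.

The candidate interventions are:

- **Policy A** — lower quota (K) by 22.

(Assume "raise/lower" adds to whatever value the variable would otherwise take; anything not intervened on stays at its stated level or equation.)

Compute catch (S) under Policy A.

-64

Policy A (K − 22):
  K = 27 − 22 = 5
  W = 98 + 5 = 103
  S = 19 + 4·5 − 103 = -64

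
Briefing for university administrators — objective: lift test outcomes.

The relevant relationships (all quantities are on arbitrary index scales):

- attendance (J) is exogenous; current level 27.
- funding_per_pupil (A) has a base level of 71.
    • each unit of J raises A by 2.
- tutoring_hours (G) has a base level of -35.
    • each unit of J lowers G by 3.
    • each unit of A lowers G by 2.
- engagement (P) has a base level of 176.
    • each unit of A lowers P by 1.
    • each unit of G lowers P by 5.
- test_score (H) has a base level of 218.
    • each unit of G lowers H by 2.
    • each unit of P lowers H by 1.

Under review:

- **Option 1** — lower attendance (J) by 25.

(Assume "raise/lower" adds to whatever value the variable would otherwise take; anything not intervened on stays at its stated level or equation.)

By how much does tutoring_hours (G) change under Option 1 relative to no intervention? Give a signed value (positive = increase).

Baseline:
  J = 27
  A = 71 + 2·27 = 125
  G = -35 − 3·27 − 2·125 = -366
Option 1 (J − 25):
  J = 27 − 25 = 2
  A = 71 + 2·2 = 75
  G = -35 − 3·2 − 2·75 = -191
Change in G: -191 − (-366) = 175

175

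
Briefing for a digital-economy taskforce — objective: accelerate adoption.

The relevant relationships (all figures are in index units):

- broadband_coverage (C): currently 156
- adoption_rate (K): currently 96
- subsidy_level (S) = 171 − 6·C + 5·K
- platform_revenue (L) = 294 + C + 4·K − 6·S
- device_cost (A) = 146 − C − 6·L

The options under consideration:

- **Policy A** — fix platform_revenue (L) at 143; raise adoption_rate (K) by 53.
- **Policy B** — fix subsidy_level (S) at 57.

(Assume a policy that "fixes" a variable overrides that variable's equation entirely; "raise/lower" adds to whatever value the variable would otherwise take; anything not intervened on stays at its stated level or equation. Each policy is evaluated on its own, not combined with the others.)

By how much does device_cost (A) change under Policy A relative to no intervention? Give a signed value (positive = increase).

Baseline:
  C = 156
  K = 96
  S = 171 − 6·156 + 5·96 = -285
  L = 294 + 156 + 4·96 − 6·(-285) = 2544
  A = 146 − 156 − 6·2544 = -15274
Policy A (L := 143, K + 53):
  C = 156
  K = 96 + 53 = 149
  S = 171 − 6·156 + 5·149 = -20
  L = 143
  A = 146 − 156 − 6·143 = -868
Change in A: -868 − (-15274) = 14406

14406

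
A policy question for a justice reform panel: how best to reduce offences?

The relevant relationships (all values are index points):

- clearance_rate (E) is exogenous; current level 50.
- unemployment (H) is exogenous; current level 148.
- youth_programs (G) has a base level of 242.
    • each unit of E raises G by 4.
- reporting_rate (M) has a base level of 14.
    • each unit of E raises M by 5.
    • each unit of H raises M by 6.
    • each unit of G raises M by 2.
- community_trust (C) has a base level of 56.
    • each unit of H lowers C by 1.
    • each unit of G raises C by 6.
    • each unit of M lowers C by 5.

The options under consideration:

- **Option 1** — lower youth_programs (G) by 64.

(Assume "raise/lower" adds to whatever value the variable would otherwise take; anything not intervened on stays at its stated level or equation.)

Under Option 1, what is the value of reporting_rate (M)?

Option 1 (G − 64):
  E = 50
  H = 148
  G = 242 + 4·50 (−64 from intervention) = 378
  M = 14 + 5·50 + 6·148 + 2·378 = 1908

1908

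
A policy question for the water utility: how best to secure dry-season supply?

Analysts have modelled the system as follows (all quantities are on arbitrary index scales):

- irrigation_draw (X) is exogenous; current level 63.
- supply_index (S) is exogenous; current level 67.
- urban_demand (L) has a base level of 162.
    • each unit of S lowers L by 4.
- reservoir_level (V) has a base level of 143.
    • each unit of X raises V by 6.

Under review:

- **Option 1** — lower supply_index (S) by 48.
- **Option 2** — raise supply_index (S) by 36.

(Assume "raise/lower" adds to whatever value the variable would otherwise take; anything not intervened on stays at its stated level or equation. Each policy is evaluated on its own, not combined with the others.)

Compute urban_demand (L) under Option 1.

86

Option 1 (S − 48):
  S = 67 − 48 = 19
  L = 162 − 4·19 = 86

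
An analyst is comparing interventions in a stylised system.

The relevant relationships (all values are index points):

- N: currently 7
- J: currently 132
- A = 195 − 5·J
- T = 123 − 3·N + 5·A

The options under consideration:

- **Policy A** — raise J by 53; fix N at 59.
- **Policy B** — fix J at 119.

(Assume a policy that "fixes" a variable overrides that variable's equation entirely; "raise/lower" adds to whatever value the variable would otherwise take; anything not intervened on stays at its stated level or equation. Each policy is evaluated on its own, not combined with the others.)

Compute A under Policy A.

-730

Policy A (J + 53, N := 59):
  J = 132 + 53 = 185
  A = 195 − 5·185 = -730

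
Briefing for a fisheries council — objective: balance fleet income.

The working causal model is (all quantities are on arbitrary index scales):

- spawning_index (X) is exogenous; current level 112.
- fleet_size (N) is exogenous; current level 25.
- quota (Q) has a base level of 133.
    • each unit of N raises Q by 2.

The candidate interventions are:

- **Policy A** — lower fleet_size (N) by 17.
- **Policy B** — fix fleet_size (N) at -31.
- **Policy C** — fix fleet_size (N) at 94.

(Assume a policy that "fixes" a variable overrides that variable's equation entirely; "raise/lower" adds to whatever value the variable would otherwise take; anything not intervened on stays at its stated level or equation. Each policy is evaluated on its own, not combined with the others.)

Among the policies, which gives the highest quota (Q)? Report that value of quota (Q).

Policy A (N − 17):
  N = 25 − 17 = 8
  Q = 133 + 2·8 = 149
Policy B (N := -31):
  N = -31
  Q = 133 + 2·(-31) = 71
Policy C (N := 94):
  N = 94
  Q = 133 + 2·94 = 321
Comparing — Policy A: Q=149, Policy B: Q=71, Policy C: Q=321. Highest is 321 (Policy C).

321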